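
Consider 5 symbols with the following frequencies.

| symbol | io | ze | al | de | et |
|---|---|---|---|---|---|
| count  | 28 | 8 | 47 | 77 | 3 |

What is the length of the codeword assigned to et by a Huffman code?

Huffman merges, smallest pair first:
combine et(3), ze(8) → 11
combine 11, io(28) → 39
combine 39, al(47) → 86
combine de(77), 86 → 163
et's leaf is at depth 4, giving a 4-bit codeword.

4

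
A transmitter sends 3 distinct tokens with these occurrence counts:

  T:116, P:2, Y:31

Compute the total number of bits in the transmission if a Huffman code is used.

182

Build the Huffman tree bottom-up:
P(2) + Y(31) → 33
33 + T(116) → 149
The encoded length is the sum of every internal node's weight: 33 + 149 = 182 bits.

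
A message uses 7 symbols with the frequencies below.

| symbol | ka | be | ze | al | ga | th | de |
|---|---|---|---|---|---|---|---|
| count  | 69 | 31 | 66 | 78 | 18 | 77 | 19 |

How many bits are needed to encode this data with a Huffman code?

Greedily combine the two least-frequent nodes:
merge ga(18) and de(19): 37
merge be(31) and 37: 68
merge ze(66) and 68: 134
merge ka(69) and th(77): 146
merge al(78) and 134: 212
merge 146 and 212: 358
Total encoded bits = sum of merged weights = 37 + 68 + 134 + 146 + 212 + 358 = 955.

955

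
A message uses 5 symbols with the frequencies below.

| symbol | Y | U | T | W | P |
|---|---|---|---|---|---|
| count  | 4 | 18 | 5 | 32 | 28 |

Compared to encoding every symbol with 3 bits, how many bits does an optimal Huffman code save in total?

Fixed-length: 3 bits × 87 symbols = 261 bits.
Huffman merges:
Y(4) + T(5) → 9
9 + U(18) → 27
27 + P(28) → 55
W(32) + 55 → 87
Huffman total = 9 + 27 + 55 + 87 = 178 bits.
Saving = 261 − 178 = 83 bits.

83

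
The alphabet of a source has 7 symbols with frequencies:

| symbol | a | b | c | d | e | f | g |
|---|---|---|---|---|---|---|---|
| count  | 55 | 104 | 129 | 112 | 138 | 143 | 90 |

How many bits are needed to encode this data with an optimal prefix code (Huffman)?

2170

Merge the two smallest weights repeatedly:
merge a(55) and g(90): 145
merge b(104) and d(112): 216
merge c(129) and e(138): 267
merge f(143) and 145: 288
merge 216 and 267: 483
merge 288 and 483: 771
Each symbol's bit-cost is frequency × depth; summing gives 2170 bits (equivalently 145 + 216 + 267 + 288 + 483 + 771).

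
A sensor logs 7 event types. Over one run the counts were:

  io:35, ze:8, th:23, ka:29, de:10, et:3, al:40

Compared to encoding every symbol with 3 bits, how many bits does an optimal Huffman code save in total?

72

Fixed-length: 3 bits × 148 symbols = 444 bits.
Huffman merges:
merge et(3) and ze(8): 11
merge de(10) and 11: 21
merge 21 and th(23): 44
merge ka(29) and io(35): 64
merge al(40) and 44: 84
merge 64 and 84: 148
Huffman total = 11 + 21 + 44 + 64 + 84 + 148 = 372 bits.
Saving = 444 − 372 = 72 bits.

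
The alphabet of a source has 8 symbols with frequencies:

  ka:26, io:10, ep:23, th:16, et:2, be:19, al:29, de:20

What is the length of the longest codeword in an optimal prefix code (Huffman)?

Merge the two lowest-weight nodes at each step:
combine et(2), io(10) → 12
combine 12, th(16) → 28
combine be(19), de(20) → 39
combine ep(23), ka(26) → 49
combine 28, al(29) → 57
combine 39, 49 → 88
combine 57, 88 → 145
The rarest symbols sit at the bottom; the longest codeword is 4 bits.

4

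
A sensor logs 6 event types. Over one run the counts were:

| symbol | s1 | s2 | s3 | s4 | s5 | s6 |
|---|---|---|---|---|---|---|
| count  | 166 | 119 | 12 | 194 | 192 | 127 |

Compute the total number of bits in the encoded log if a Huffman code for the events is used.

Merge the two smallest weights repeatedly:
merge s3(12) and s2(119): 131
merge s6(127) and 131: 258
merge s1(166) and s5(192): 358
merge s4(194) and 258: 452
merge 358 and 452: 810
Each symbol's bit-cost is frequency × depth; summing gives 2009 bits (equivalently 131 + 258 + 358 + 452 + 810).

2009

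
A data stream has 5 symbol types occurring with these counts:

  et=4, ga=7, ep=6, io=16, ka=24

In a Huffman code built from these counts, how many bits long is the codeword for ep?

4

Huffman merges, smallest pair first:
combine et(4), ep(6) → 10
combine ga(7), 10 → 17
combine io(16), 17 → 33
combine ka(24), 33 → 57
ep's leaf is at depth 4, giving a 4-bit codeword.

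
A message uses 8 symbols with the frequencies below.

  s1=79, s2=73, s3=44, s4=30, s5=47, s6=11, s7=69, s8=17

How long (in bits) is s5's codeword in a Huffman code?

3

Build the tree from the bottom:
s6(11) + s8(17) → 28
28 + s4(30) → 58
s3(44) + s5(47) → 91
58 + s7(69) → 127
s2(73) + s1(79) → 152
91 + 127 → 218
152 + 218 → 370
The subtree containing s5 is merged 3 times, so code length = 3.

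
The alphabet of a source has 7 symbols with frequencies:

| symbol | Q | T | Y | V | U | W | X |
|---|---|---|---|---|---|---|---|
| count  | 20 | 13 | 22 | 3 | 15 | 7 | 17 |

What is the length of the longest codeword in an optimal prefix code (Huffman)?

Merge the two lowest-weight nodes at each step:
V(3) + W(7) → 10
10 + T(13) → 23
U(15) + X(17) → 32
Q(20) + Y(22) → 42
23 + 32 → 55
42 + 55 → 97
The first pair merged (V, W) ends up deepest, at depth 4.

4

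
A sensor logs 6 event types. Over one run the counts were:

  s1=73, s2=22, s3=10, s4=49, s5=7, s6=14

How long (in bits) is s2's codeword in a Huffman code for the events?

Repeatedly merge the two smallest:
s5(7) + s3(10) → 17
s6(14) + 17 → 31
s2(22) + 31 → 53
s4(49) + 53 → 102
s1(73) + 102 → 175
s2's leaf is at depth 3, giving a 3-bit codeword.

3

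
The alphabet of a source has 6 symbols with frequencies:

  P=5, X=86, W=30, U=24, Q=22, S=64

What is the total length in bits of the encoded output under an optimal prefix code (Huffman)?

Merge the two smallest weights repeatedly:
combine P(5), Q(22) → 27
combine U(24), 27 → 51
combine W(30), 51 → 81
combine S(64), 81 → 145
combine X(86), 145 → 231
The encoded length is the sum of every internal node's weight: 27 + 51 + 81 + 145 + 231 = 535 bits.

535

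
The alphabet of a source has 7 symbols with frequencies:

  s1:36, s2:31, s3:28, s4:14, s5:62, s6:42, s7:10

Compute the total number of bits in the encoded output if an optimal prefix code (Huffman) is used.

Greedily combine the two least-frequent nodes:
combine s7(10), s4(14) → 24
combine 24, s3(28) → 52
combine s2(31), s1(36) → 67
combine s6(42), 52 → 94
combine s5(62), 67 → 129
combine 94, 129 → 223
The encoded length is the sum of every internal node's weight: 24 + 52 + 67 + 94 + 129 + 223 = 589 bits.

589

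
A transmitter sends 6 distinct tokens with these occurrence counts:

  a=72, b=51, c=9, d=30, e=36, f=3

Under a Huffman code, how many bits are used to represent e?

Repeatedly merge the two smallest:
merge f(3) and c(9): 12
merge 12 and d(30): 42
merge e(36) and 42: 78
merge b(51) and a(72): 123
merge 78 and 123: 201
e's leaf is at depth 2, giving a 2-bit codeword.

2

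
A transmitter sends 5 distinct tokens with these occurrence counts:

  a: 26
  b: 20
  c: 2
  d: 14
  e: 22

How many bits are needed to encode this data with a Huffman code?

Greedily combine the two least-frequent nodes:
merge c(2) and d(14): 16
merge 16 and b(20): 36
merge e(22) and a(26): 48
merge 36 and 48: 84
The encoded length is the sum of every internal node's weight: 16 + 36 + 48 + 84 = 184 bits.

184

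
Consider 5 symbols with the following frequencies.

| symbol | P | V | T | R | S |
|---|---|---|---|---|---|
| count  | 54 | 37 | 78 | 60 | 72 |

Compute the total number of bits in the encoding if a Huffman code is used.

693

Greedily combine the two least-frequent nodes:
combine V(37), P(54) → 91
combine R(60), S(72) → 132
combine T(78), 91 → 169
combine 132, 169 → 301
Total encoded bits = sum of merged weights = 91 + 132 + 169 + 301 = 693.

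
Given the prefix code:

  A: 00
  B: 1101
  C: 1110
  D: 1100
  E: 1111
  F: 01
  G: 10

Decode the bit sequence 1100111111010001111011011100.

DEBAFCBD

Read left to right; each codeword is recognised as soon as it completes (prefix code):
  1100→D | 1111→E | 1101→B | 00→A | 01→F | 1110→C | 1101→B | 1100→D
Decoded message: DEBAFCBD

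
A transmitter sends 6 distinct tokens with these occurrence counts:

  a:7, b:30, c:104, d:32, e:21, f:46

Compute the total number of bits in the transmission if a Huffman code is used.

540

Build the Huffman tree bottom-up:
merge a(7) and e(21): 28
merge 28 and b(30): 58
merge d(32) and f(46): 78
merge 58 and 78: 136
merge c(104) and 136: 240
Total encoded bits = sum of merged weights = 28 + 58 + 78 + 136 + 240 = 540.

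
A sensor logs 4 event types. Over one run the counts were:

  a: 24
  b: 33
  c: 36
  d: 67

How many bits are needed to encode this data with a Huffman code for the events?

310

Merge the two smallest weights repeatedly:
a(24) + b(33) → 57
c(36) + 57 → 93
d(67) + 93 → 160
Total encoded bits = sum of merged weights = 57 + 93 + 160 = 310.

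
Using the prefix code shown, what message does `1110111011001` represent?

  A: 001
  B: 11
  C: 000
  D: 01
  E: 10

BEBEBA

Read left to right; each codeword is recognised as soon as it completes (prefix code):
  11→B | 10→E | 11→B | 10→E | 11→B | 001→A
Decoded message: BEBEBA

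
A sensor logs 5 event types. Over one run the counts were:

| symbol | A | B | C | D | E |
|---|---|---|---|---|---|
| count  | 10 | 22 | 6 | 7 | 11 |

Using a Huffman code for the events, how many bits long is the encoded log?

Greedily combine the two least-frequent nodes:
merge C(6) and D(7): 13
merge A(10) and E(11): 21
merge 13 and 21: 34
merge B(22) and 34: 56
Each symbol's bit-cost is frequency × depth; summing gives 124 bits (equivalently 13 + 21 + 34 + 56).

124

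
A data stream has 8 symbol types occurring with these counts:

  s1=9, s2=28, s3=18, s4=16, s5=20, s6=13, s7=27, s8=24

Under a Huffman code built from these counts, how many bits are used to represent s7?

Build the tree from the bottom:
s1(9) + s6(13) → 22
s4(16) + s3(18) → 34
s5(20) + 22 → 42
s8(24) + s7(27) → 51
s2(28) + 34 → 62
42 + 51 → 93
62 + 93 → 155
s7 sits 3 levels below the root, so its codeword is 3 bits.

3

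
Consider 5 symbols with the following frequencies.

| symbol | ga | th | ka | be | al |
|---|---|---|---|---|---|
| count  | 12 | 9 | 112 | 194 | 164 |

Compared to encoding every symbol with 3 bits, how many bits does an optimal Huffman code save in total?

531

Fixed-length: 3 bits × 491 symbols = 1473 bits.
Huffman merges:
combine th(9), ga(12) → 21
combine 21, ka(112) → 133
combine 133, al(164) → 297
combine be(194), 297 → 491
Huffman total = 21 + 133 + 297 + 491 = 942 bits.
Saving = 1473 − 942 = 531 bits.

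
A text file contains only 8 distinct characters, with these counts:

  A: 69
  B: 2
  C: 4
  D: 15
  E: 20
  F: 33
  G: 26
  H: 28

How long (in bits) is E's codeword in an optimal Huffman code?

3

Repeatedly merge the two smallest:
B(2) + C(4) → 6
6 + D(15) → 21
E(20) + 21 → 41
G(26) + H(28) → 54
F(33) + 41 → 74
54 + A(69) → 123
74 + 123 → 197
E's leaf is at depth 3, giving a 3-bit codeword.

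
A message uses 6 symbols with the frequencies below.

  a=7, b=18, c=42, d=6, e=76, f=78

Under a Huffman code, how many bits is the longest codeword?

Merge the two lowest-weight nodes at each step:
combine d(6), a(7) → 13
combine 13, b(18) → 31
combine 31, c(42) → 73
combine 73, e(76) → 149
combine f(78), 149 → 227
The first pair merged (d, a) ends up deepest, at depth 5.

5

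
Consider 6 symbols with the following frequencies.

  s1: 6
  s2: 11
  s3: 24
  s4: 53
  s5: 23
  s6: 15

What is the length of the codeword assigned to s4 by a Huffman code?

1

Repeatedly merge the two smallest:
s1(6) + s2(11) → 17
s6(15) + 17 → 32
s5(23) + s3(24) → 47
32 + 47 → 79
s4(53) + 79 → 132
s4 is a child of the root — depth 1, so its codeword is a single bit.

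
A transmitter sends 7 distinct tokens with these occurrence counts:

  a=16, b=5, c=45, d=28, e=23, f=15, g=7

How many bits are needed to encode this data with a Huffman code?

356

Merge the two smallest weights repeatedly:
combine b(5), g(7) → 12
combine 12, f(15) → 27
combine a(16), e(23) → 39
combine 27, d(28) → 55
combine 39, c(45) → 84
combine 55, 84 → 139
Total encoded bits = sum of merged weights = 12 + 27 + 39 + 55 + 84 + 139 = 356.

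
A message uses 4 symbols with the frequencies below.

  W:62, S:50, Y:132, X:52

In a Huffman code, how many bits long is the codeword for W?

Repeatedly merge the two smallest:
S(50) + X(52) → 102
W(62) + 102 → 164
Y(132) + 164 → 296
W sits 2 levels below the root, so its codeword is 2 bits.

2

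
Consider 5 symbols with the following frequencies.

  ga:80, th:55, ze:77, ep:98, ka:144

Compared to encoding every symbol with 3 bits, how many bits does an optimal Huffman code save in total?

Fixed-length: 3 bits × 454 symbols = 1362 bits.
Huffman merges:
merge th(55) and ze(77): 132
merge ga(80) and ep(98): 178
merge 132 and ka(144): 276
merge 178 and 276: 454
Huffman total = 132 + 178 + 276 + 454 = 1040 bits.
Saving = 1362 − 1040 = 322 bits.

322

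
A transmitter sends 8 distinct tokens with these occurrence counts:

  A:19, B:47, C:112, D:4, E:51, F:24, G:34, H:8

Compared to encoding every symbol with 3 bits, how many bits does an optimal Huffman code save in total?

Fixed-length: 3 bits × 299 symbols = 897 bits.
Huffman merges:
merge D(4) and H(8): 12
merge 12 and A(19): 31
merge F(24) and 31: 55
merge G(34) and B(47): 81
merge E(51) and 55: 106
merge 81 and 106: 187
merge C(112) and 187: 299
Huffman total = 12 + 31 + 55 + 81 + 106 + 187 + 299 = 771 bits.
Saving = 897 − 771 = 126 bits.

126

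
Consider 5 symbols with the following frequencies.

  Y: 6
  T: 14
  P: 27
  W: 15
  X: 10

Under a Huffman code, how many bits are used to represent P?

Repeatedly merge the two smallest:
combine Y(6), X(10) → 16
combine T(14), W(15) → 29
combine 16, P(27) → 43
combine 29, 43 → 72
P's leaf is at depth 2, giving a 2-bit codeword.

2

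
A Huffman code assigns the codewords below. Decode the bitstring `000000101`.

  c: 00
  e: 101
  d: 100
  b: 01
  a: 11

Read left to right; each codeword is recognised as soon as it completes (prefix code):
  00→c | 00→c | 00→c | 101→e
Decoded message: ccce

ccce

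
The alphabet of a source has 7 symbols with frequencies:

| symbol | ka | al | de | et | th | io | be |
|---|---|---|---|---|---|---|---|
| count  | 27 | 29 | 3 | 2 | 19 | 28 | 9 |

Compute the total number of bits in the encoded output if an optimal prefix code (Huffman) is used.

Greedily combine the two least-frequent nodes:
merge et(2) and de(3): 5
merge 5 and be(9): 14
merge 14 and th(19): 33
merge ka(27) and io(28): 55
merge al(29) and 33: 62
merge 55 and 62: 117
Total encoded bits = sum of merged weights = 5 + 14 + 33 + 55 + 62 + 117 = 286.

286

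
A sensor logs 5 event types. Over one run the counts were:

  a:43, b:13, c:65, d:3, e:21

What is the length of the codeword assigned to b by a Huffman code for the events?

4

Huffman merges, smallest pair first:
combine d(3), b(13) → 16
combine 16, e(21) → 37
combine 37, a(43) → 80
combine c(65), 80 → 145
The subtree containing b is merged 4 times, so code length = 4.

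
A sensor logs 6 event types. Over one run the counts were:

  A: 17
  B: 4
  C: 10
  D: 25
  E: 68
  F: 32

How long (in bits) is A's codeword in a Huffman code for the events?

Huffman merges, smallest pair first:
combine B(4), C(10) → 14
combine 14, A(17) → 31
combine D(25), 31 → 56
combine F(32), 56 → 88
combine E(68), 88 → 156
A sits 4 levels below the root, so its codeword is 4 bits.

4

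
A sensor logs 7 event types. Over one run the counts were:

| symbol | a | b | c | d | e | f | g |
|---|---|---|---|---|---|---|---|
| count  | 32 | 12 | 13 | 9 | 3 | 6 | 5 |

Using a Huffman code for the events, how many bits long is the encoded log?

198

Build the Huffman tree bottom-up:
combine e(3), g(5) → 8
combine f(6), 8 → 14
combine d(9), b(12) → 21
combine c(13), 14 → 27
combine 21, 27 → 48
combine a(32), 48 → 80
Each symbol's bit-cost is frequency × depth; summing gives 198 bits (equivalently 8 + 14 + 21 + 27 + 48 + 80).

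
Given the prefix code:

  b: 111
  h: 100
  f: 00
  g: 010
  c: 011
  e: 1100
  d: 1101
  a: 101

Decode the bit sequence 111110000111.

befb

Read left to right; each codeword is recognised as soon as it completes (prefix code):
  111→b | 1100→e | 00→f | 111→b
Decoded message: befb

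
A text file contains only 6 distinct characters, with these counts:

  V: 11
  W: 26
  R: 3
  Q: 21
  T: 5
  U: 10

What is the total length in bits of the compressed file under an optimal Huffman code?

178

Build the Huffman tree bottom-up:
combine R(3), T(5) → 8
combine 8, U(10) → 18
combine V(11), 18 → 29
combine Q(21), W(26) → 47
combine 29, 47 → 76
Each symbol's bit-cost is frequency × depth; summing gives 178 bits (equivalently 8 + 18 + 29 + 47 + 76).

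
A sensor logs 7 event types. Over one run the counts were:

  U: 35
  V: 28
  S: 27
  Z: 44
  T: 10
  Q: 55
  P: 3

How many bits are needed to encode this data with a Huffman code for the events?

Greedily combine the two least-frequent nodes:
P(3) + T(10) → 13
13 + S(27) → 40
V(28) + U(35) → 63
40 + Z(44) → 84
Q(55) + 63 → 118
84 + 118 → 202
The encoded length is the sum of every internal node's weight: 13 + 40 + 63 + 84 + 118 + 202 = 520 bits.

520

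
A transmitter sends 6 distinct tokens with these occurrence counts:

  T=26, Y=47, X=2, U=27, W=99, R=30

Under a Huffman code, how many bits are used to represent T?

4

Huffman merges, smallest pair first:
merge X(2) and T(26): 28
merge U(27) and 28: 55
merge R(30) and Y(47): 77
merge 55 and 77: 132
merge W(99) and 132: 231
The subtree containing T is merged 4 times, so code length = 4.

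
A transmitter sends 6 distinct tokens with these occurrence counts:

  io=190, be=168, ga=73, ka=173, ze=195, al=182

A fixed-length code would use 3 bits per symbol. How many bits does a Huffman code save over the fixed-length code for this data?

385

Fixed-length: 3 bits × 981 symbols = 2943 bits.
Huffman merges:
merge ga(73) and be(168): 241
merge ka(173) and al(182): 355
merge io(190) and ze(195): 385
merge 241 and 355: 596
merge 385 and 596: 981
Huffman total = 241 + 355 + 385 + 596 + 981 = 2558 bits.
Saving = 2943 − 2558 = 385 bits.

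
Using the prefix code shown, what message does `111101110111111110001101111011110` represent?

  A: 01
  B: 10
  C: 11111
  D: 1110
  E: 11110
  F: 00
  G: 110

Read left to right; each codeword is recognised as soon as it completes (prefix code):
  11110→E | 1110→D | 11111→C | 1110→D | 00→F | 110→G | 11110→E | 11110→E
Decoded message: EDCDFGEE

EDCDFGEE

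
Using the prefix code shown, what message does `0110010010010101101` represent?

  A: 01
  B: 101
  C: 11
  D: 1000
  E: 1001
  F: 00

AEFEAAB

Read left to right; each codeword is recognised as soon as it completes (prefix code):
  01→A | 1001→E | 00→F | 1001→E | 01→A | 01→A | 101→B
Decoded message: AEFEAAB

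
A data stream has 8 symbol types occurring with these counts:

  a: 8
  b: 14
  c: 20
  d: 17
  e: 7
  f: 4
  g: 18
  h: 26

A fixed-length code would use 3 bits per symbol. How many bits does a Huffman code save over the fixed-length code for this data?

16

Fixed-length: 3 bits × 114 symbols = 342 bits.
Huffman merges:
combine f(4), e(7) → 11
combine a(8), 11 → 19
combine b(14), d(17) → 31
combine g(18), 19 → 37
combine c(20), h(26) → 46
combine 31, 37 → 68
combine 46, 68 → 114
Huffman total = 11 + 19 + 31 + 37 + 46 + 68 + 114 = 326 bits.
Saving = 342 − 326 = 16 bits.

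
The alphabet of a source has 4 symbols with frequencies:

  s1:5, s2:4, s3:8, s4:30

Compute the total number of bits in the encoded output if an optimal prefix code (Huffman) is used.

73

Merge the two smallest weights repeatedly:
s2(4) + s1(5) → 9
s3(8) + 9 → 17
17 + s4(30) → 47
The encoded length is the sum of every internal node's weight: 9 + 17 + 47 = 73 bits.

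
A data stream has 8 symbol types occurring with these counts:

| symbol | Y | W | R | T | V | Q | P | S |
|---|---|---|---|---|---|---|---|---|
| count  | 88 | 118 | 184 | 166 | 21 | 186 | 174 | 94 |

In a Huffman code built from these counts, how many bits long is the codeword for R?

Build the tree from the bottom:
merge V(21) and Y(88): 109
merge S(94) and 109: 203
merge W(118) and T(166): 284
merge P(174) and R(184): 358
merge Q(186) and 203: 389
merge 284 and 358: 642
merge 389 and 642: 1031
R's leaf is at depth 3, giving a 3-bit codeword.

3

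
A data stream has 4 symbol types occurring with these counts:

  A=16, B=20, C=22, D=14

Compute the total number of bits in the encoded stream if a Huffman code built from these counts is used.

Greedily combine the two least-frequent nodes:
D(14) + A(16) → 30
B(20) + C(22) → 42
30 + 42 → 72
The encoded length is the sum of every internal node's weight: 30 + 42 + 72 = 144 bits.

144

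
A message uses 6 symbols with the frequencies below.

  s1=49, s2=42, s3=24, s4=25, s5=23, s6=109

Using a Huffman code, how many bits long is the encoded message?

645

Greedily combine the two least-frequent nodes:
merge s5(23) and s3(24): 47
merge s4(25) and s2(42): 67
merge 47 and s1(49): 96
merge 67 and 96: 163
merge s6(109) and 163: 272
The encoded length is the sum of every internal node's weight: 47 + 67 + 96 + 163 + 272 = 645 bits.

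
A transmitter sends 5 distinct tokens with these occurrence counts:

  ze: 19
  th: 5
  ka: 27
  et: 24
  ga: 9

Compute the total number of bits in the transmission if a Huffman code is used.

182

Greedily combine the two least-frequent nodes:
merge th(5) and ga(9): 14
merge 14 and ze(19): 33
merge et(24) and ka(27): 51
merge 33 and 51: 84
The encoded length is the sum of every internal node's weight: 14 + 33 + 51 + 84 = 182 bits.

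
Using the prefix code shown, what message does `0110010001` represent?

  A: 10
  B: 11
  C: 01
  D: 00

Read left to right; each codeword is recognised as soon as it completes (prefix code):
  01→C | 10→A | 01→C | 00→D | 01→C
Decoded message: CACDC

CACDC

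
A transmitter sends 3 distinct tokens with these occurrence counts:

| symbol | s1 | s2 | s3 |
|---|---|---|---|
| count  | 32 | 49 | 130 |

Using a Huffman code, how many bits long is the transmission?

Greedily combine the two least-frequent nodes:
combine s1(32), s2(49) → 81
combine 81, s3(130) → 211
Each symbol's bit-cost is frequency × depth; summing gives 292 bits (equivalently 81 + 211).

292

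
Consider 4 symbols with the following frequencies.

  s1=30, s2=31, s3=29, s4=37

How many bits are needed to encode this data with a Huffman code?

254

Merge the two smallest weights repeatedly:
s3(29) + s1(30) → 59
s2(31) + s4(37) → 68
59 + 68 → 127
Each symbol's bit-cost is frequency × depth; summing gives 254 bits (equivalently 59 + 68 + 127).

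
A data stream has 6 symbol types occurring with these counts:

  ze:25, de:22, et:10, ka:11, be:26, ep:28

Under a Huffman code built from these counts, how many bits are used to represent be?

Build the tree from the bottom:
combine et(10), ka(11) → 21
combine 21, de(22) → 43
combine ze(25), be(26) → 51
combine ep(28), 43 → 71
combine 51, 71 → 122
The subtree containing be is merged 2 times, so code length = 2.

2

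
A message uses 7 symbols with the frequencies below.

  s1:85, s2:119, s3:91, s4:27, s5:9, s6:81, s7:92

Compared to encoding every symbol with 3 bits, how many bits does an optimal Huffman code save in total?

175

Fixed-length: 3 bits × 504 symbols = 1512 bits.
Huffman merges:
merge s5(9) and s4(27): 36
merge 36 and s6(81): 117
merge s1(85) and s3(91): 176
merge s7(92) and 117: 209
merge s2(119) and 176: 295
merge 209 and 295: 504
Huffman total = 36 + 117 + 176 + 209 + 295 + 504 = 1337 bits.
Saving = 1512 − 1337 = 175 bits.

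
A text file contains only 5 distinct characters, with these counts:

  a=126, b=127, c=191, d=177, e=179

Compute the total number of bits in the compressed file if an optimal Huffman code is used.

1853

Build the Huffman tree bottom-up:
a(126) + b(127) → 253
d(177) + e(179) → 356
c(191) + 253 → 444
356 + 444 → 800
The encoded length is the sum of every internal node's weight: 253 + 356 + 444 + 800 = 1853 bits.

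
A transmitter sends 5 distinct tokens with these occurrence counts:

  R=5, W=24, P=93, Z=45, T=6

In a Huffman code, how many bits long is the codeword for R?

4

Repeatedly merge the two smallest:
combine R(5), T(6) → 11
combine 11, W(24) → 35
combine 35, Z(45) → 80
combine 80, P(93) → 173
R sits 4 levels below the root, so its codeword is 4 bits.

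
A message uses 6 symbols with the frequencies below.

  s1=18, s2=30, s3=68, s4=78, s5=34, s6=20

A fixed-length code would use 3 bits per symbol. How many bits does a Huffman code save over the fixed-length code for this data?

Fixed-length: 3 bits × 248 symbols = 744 bits.
Huffman merges:
merge s1(18) and s6(20): 38
merge s2(30) and s5(34): 64
merge 38 and 64: 102
merge s3(68) and s4(78): 146
merge 102 and 146: 248
Huffman total = 38 + 64 + 102 + 146 + 248 = 598 bits.
Saving = 744 − 598 = 146 bits.

146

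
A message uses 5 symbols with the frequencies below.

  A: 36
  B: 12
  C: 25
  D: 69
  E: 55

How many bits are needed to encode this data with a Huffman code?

Greedily combine the two least-frequent nodes:
merge B(12) and C(25): 37
merge A(36) and 37: 73
merge E(55) and D(69): 124
merge 73 and 124: 197
Total encoded bits = sum of merged weights = 37 + 73 + 124 + 197 = 431.

431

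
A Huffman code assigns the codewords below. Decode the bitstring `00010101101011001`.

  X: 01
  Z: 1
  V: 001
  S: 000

SZXXZXXZV

Read left to right; each codeword is recognised as soon as it completes (prefix code):
  000→S | 1→Z | 01→X | 01→X | 1→Z | 01→X | 01→X | 1→Z | 001→V
Decoded message: SZXXZXXZV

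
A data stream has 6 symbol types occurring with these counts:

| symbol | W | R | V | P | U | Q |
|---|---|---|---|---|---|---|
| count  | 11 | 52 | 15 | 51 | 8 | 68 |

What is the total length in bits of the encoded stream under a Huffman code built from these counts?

463

Greedily combine the two least-frequent nodes:
merge U(8) and W(11): 19
merge V(15) and 19: 34
merge 34 and P(51): 85
merge R(52) and Q(68): 120
merge 85 and 120: 205
Each symbol's bit-cost is frequency × depth; summing gives 463 bits (equivalently 19 + 34 + 85 + 120 + 205).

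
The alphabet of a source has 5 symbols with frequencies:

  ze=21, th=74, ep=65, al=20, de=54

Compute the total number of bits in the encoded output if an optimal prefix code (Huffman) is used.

509

Build the Huffman tree bottom-up:
combine al(20), ze(21) → 41
combine 41, de(54) → 95
combine ep(65), th(74) → 139
combine 95, 139 → 234
Each symbol's bit-cost is frequency × depth; summing gives 509 bits (equivalently 41 + 95 + 139 + 234).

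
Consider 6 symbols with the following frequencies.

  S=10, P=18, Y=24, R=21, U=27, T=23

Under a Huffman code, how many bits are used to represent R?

3

Build the tree from the bottom:
merge S(10) and P(18): 28
merge R(21) and T(23): 44
merge Y(24) and U(27): 51
merge 28 and 44: 72
merge 51 and 72: 123
R sits 3 levels below the root, so its codeword is 3 bits.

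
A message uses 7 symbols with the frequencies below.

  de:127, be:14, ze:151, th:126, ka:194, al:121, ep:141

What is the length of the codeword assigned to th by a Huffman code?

Huffman merges, smallest pair first:
combine be(14), al(121) → 135
combine th(126), de(127) → 253
combine 135, ep(141) → 276
combine ze(151), ka(194) → 345
combine 253, 276 → 529
combine 345, 529 → 874
The subtree containing th is merged 3 times, so code length = 3.

3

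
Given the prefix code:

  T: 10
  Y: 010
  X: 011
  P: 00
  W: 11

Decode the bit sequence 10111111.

TWWW

Read left to right; each codeword is recognised as soon as it completes (prefix code):
  10→T | 11→W | 11→W | 11→W
Decoded message: TWWW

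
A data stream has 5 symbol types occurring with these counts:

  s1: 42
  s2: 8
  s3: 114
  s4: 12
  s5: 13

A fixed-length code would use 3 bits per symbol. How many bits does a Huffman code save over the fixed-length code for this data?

Fixed-length: 3 bits × 189 symbols = 567 bits.
Huffman merges:
s2(8) + s4(12) → 20
s5(13) + 20 → 33
33 + s1(42) → 75
75 + s3(114) → 189
Huffman total = 20 + 33 + 75 + 189 = 317 bits.
Saving = 567 − 317 = 250 bits.

250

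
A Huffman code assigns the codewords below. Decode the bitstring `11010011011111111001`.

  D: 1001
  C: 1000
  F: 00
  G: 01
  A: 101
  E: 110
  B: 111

Read left to right; each codeword is recognised as soon as it completes (prefix code):
  110→E | 1001→D | 101→A | 111→B | 111→B | 1001→D
Decoded message: EDABBD

EDABBD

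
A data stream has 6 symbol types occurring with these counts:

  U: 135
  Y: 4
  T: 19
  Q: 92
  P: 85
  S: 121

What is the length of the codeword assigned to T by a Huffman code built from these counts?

Repeatedly merge the two smallest:
merge Y(4) and T(19): 23
merge 23 and P(85): 108
merge Q(92) and 108: 200
merge S(121) and U(135): 256
merge 200 and 256: 456
T sits 4 levels below the root, so its codeword is 4 bits.

4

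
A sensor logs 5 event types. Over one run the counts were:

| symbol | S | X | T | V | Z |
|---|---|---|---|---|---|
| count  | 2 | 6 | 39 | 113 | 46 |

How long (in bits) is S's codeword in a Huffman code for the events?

4

Repeatedly merge the two smallest:
S(2) + X(6) → 8
8 + T(39) → 47
Z(46) + 47 → 93
93 + V(113) → 206
S's leaf is at depth 4, giving a 4-bit codeword.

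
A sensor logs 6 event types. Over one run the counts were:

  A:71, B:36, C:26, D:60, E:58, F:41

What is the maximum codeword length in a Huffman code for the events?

Merge the two lowest-weight nodes at each step:
merge C(26) and B(36): 62
merge F(41) and E(58): 99
merge D(60) and 62: 122
merge A(71) and 99: 170
merge 122 and 170: 292
Maximum depth reached is 3.

3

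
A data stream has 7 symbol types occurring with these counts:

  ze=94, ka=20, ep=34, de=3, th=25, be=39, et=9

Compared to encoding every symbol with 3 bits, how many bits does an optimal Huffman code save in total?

144

Fixed-length: 3 bits × 224 symbols = 672 bits.
Huffman merges:
merge de(3) and et(9): 12
merge 12 and ka(20): 32
merge th(25) and 32: 57
merge ep(34) and be(39): 73
merge 57 and 73: 130
merge ze(94) and 130: 224
Huffman total = 12 + 32 + 57 + 73 + 130 + 224 = 528 bits.
Saving = 672 − 528 = 144 bits.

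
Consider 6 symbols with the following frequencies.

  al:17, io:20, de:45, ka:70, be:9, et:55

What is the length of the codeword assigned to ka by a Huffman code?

2

Repeatedly merge the two smallest:
combine be(9), al(17) → 26
combine io(20), 26 → 46
combine de(45), 46 → 91
combine et(55), ka(70) → 125
combine 91, 125 → 216
ka's leaf is at depth 2, giving a 2-bit codeword.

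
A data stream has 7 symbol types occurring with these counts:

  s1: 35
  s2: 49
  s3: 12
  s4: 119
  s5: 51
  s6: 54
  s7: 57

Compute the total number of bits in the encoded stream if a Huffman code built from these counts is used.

1002

Merge the two smallest weights repeatedly:
merge s3(12) and s1(35): 47
merge 47 and s2(49): 96
merge s5(51) and s6(54): 105
merge s7(57) and 96: 153
merge 105 and s4(119): 224
merge 153 and 224: 377
Each symbol's bit-cost is frequency × depth; summing gives 1002 bits (equivalently 47 + 96 + 105 + 153 + 224 + 377).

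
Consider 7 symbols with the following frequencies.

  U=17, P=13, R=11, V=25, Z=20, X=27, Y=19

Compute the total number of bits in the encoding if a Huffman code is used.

Greedily combine the two least-frequent nodes:
merge R(11) and P(13): 24
merge U(17) and Y(19): 36
merge Z(20) and 24: 44
merge V(25) and X(27): 52
merge 36 and 44: 80
merge 52 and 80: 132
Total encoded bits = sum of merged weights = 24 + 36 + 44 + 52 + 80 + 132 = 368.

368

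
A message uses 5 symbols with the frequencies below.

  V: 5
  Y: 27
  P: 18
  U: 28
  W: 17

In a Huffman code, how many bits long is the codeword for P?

2

Repeatedly merge the two smallest:
combine V(5), W(17) → 22
combine P(18), 22 → 40
combine Y(27), U(28) → 55
combine 40, 55 → 95
P's leaf is at depth 2, giving a 2-bit codeword.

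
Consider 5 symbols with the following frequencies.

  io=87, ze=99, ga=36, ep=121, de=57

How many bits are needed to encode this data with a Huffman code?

Merge the two smallest weights repeatedly:
merge ga(36) and de(57): 93
merge io(87) and 93: 180
merge ze(99) and ep(121): 220
merge 180 and 220: 400
Total encoded bits = sum of merged weights = 93 + 180 + 220 + 400 = 893.

893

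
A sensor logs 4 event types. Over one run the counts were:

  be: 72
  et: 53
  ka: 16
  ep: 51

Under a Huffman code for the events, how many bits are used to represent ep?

3

Huffman merges, smallest pair first:
combine ka(16), ep(51) → 67
combine et(53), 67 → 120
combine be(72), 120 → 192
ep's leaf is at depth 3, giving a 3-bit codeword.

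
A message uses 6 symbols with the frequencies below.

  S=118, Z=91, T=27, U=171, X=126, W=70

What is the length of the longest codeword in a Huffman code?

4

Merge the two lowest-weight nodes at each step:
merge T(27) and W(70): 97
merge Z(91) and 97: 188
merge S(118) and X(126): 244
merge U(171) and 188: 359
merge 244 and 359: 603
Maximum depth reached is 4.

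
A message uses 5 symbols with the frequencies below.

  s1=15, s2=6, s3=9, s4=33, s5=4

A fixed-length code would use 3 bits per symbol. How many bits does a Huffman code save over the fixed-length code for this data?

71

Fixed-length: 3 bits × 67 symbols = 201 bits.
Huffman merges:
combine s5(4), s2(6) → 10
combine s3(9), 10 → 19
combine s1(15), 19 → 34
combine s4(33), 34 → 67
Huffman total = 10 + 19 + 34 + 67 = 130 bits.
Saving = 201 − 130 = 71 bits.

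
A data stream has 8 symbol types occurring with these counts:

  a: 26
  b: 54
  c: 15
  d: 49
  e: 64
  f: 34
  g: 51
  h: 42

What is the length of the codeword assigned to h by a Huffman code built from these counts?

3

Repeatedly merge the two smallest:
merge c(15) and a(26): 41
merge f(34) and 41: 75
merge h(42) and d(49): 91
merge g(51) and b(54): 105
merge e(64) and 75: 139
merge 91 and 105: 196
merge 139 and 196: 335
The subtree containing h is merged 3 times, so code length = 3.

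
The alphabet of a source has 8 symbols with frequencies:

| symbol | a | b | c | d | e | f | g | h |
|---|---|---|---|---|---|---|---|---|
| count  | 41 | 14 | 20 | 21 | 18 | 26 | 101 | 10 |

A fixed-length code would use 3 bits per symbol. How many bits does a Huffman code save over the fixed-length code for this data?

95

Fixed-length: 3 bits × 251 symbols = 753 bits.
Huffman merges:
h(10) + b(14) → 24
e(18) + c(20) → 38
d(21) + 24 → 45
f(26) + 38 → 64
a(41) + 45 → 86
64 + 86 → 150
g(101) + 150 → 251
Huffman total = 24 + 38 + 45 + 64 + 86 + 150 + 251 = 658 bits.
Saving = 753 − 658 = 95 bits.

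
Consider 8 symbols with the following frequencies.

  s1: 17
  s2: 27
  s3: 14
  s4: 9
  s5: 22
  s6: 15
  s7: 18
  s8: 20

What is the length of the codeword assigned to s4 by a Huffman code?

Build the tree from the bottom:
combine s4(9), s3(14) → 23
combine s6(15), s1(17) → 32
combine s7(18), s8(20) → 38
combine s5(22), 23 → 45
combine s2(27), 32 → 59
combine 38, 45 → 83
combine 59, 83 → 142
s4's leaf is at depth 4, giving a 4-bit codeword.

4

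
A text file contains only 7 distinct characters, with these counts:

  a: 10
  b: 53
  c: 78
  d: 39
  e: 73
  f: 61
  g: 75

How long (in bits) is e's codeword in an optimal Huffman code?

Huffman merges, smallest pair first:
combine a(10), d(39) → 49
combine 49, b(53) → 102
combine f(61), e(73) → 134
combine g(75), c(78) → 153
combine 102, 134 → 236
combine 153, 236 → 389
e's leaf is at depth 3, giving a 3-bit codeword.

3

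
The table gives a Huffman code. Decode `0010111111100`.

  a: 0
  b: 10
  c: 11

aabcccba

Read left to right; each codeword is recognised as soon as it completes (prefix code):
  0→a | 0→a | 10→b | 11→c | 11→c | 11→c | 10→b | 0→a
Decoded message: aabcccba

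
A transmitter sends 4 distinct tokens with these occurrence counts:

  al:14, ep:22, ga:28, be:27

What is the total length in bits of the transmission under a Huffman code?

Greedily combine the two least-frequent nodes:
combine al(14), ep(22) → 36
combine be(27), ga(28) → 55
combine 36, 55 → 91
Total encoded bits = sum of merged weights = 36 + 55 + 91 = 182.

182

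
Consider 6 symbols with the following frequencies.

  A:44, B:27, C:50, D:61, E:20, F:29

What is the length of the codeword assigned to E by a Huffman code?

3

Repeatedly merge the two smallest:
merge E(20) and B(27): 47
merge F(29) and A(44): 73
merge 47 and C(50): 97
merge D(61) and 73: 134
merge 97 and 134: 231
E sits 3 levels below the root, so its codeword is 3 bits.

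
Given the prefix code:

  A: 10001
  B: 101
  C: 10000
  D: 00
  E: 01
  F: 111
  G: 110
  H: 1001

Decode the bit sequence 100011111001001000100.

AFHDAD

Read left to right; each codeword is recognised as soon as it completes (prefix code):
  10001→A | 111→F | 1001→H | 00→D | 10001→A | 00→D
Decoded message: AFHDAD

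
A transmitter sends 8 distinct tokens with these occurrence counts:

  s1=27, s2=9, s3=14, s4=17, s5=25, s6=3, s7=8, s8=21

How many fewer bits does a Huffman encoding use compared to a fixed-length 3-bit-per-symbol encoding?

Fixed-length: 3 bits × 124 symbols = 372 bits.
Huffman merges:
combine s6(3), s7(8) → 11
combine s2(9), 11 → 20
combine s3(14), s4(17) → 31
combine 20, s8(21) → 41
combine s5(25), s1(27) → 52
combine 31, 41 → 72
combine 52, 72 → 124
Huffman total = 11 + 20 + 31 + 41 + 52 + 72 + 124 = 351 bits.
Saving = 372 − 351 = 21 bits.

21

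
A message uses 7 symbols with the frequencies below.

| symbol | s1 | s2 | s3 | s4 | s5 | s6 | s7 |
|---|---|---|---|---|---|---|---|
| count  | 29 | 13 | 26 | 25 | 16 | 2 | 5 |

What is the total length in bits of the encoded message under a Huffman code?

295

Merge the two smallest weights repeatedly:
s6(2) + s7(5) → 7
7 + s2(13) → 20
s5(16) + 20 → 36
s4(25) + s3(26) → 51
s1(29) + 36 → 65
51 + 65 → 116
The encoded length is the sum of every internal node's weight: 7 + 20 + 36 + 51 + 65 + 116 = 295 bits.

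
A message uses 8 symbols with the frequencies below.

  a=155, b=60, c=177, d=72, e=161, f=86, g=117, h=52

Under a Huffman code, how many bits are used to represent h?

4

Huffman merges, smallest pair first:
h(52) + b(60) → 112
d(72) + f(86) → 158
112 + g(117) → 229
a(155) + 158 → 313
e(161) + c(177) → 338
229 + 313 → 542
338 + 542 → 880
The subtree containing h is merged 4 times, so code length = 4.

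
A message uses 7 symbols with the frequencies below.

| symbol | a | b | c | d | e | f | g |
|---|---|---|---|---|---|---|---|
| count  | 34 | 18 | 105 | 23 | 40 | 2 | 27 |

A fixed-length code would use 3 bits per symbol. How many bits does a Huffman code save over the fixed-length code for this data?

Fixed-length: 3 bits × 249 symbols = 747 bits.
Huffman merges:
merge f(2) and b(18): 20
merge 20 and d(23): 43
merge g(27) and a(34): 61
merge e(40) and 43: 83
merge 61 and 83: 144
merge c(105) and 144: 249
Huffman total = 20 + 43 + 61 + 83 + 144 + 249 = 600 bits.
Saving = 747 − 600 = 147 bits.

147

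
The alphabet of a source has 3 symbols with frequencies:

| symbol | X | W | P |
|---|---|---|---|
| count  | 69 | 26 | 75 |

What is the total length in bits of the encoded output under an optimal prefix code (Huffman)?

Merge the two smallest weights repeatedly:
combine W(26), X(69) → 95
combine P(75), 95 → 170
Total encoded bits = sum of merged weights = 95 + 170 = 265.

265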